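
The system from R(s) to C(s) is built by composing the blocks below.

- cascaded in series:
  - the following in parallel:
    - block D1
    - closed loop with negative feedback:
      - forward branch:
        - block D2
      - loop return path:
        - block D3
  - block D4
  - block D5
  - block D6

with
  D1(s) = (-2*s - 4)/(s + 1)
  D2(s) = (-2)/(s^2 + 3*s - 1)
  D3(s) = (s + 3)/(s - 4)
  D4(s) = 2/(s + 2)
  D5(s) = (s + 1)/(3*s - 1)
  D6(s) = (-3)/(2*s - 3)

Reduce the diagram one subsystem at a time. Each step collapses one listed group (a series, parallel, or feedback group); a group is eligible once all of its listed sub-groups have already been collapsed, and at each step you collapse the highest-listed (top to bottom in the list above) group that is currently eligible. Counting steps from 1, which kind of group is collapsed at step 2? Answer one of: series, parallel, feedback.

The answer is parallel.

Reasoning:
1. reduce the feedback loop with forward D2 and return D3
2. parallel reduction of D1, [D2/(1+D2*D3)]
3. reduce the series chain (D1+[D2/(1+D2*D3)]), D4, D5, D6
Step 2: parallel.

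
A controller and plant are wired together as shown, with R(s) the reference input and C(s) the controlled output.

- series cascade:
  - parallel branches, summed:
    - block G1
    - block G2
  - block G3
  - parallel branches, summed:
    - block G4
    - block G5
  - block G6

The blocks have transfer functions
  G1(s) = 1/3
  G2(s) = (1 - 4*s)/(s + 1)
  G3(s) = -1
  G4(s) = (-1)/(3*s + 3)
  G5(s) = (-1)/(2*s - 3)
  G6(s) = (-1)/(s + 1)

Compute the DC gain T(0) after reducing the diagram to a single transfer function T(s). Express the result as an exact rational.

First reduce the diagram to T(s).

Step 1: reduce the parallel group G1, G2: (4 - 11*s)/(3*s + 3)
Step 2: sum the parallel branches G4, G5: (-5*s)/(6*s^2 - 3*s - 9)
Step 3: multiply (G1+G2), G3, (G4+G5), G6 (series): (55*s^2 - 20*s)/(18*s^4 + 27*s^3 - 27*s^2 - 63*s - 27)
Step 3 gives the overall T(s). Then T(0) = 0/(-27) = 0.

Answer: 0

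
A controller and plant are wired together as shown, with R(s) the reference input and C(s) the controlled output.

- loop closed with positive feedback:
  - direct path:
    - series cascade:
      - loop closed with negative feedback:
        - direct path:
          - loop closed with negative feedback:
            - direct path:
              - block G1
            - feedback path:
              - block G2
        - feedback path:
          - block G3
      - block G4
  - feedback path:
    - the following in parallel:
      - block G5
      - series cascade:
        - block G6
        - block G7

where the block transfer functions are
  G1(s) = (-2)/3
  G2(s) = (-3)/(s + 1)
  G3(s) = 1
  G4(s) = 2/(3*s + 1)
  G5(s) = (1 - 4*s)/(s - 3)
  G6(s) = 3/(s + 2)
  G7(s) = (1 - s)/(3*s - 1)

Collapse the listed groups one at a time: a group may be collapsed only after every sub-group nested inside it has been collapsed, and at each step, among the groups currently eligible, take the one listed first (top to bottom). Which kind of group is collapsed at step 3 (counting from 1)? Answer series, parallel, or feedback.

The answer is series.

Reasoning:
Step 1. close the feedback loop around G1, G2
Step 2. apply the feedback formula to [G1/(1+G1*G2)], G3
Step 3. reduce the series chain [[G1/(1+G1*G2)]/(1+[G1/(1+G1*G2)]*G3)], G4
Step 4. multiply G6, G7 (series)
Step 5. combine G5, (G6*G7) in parallel
Step 6. close the feedback loop around ([[G1/(1+G1*G2)]/(1+[G1/(1+G1*G2)]*G3)]*G4), (G5+(G6*G7))
Step 3 collapses a series group.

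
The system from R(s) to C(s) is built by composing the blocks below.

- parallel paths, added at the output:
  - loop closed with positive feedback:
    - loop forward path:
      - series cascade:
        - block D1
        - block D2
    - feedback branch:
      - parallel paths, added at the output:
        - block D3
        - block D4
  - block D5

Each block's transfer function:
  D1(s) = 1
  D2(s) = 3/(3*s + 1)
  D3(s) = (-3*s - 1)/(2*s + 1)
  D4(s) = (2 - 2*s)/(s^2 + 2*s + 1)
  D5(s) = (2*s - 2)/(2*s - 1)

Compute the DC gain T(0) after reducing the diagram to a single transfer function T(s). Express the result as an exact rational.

The answer is 1/2.

Reasoning:
Step 1. cascade D1, D2 -> 3/(3*s + 1)
Step 2. reduce the parallel group D3, D4 -> (-3*s^3 - 11*s^2 - 3*s + 1)/(2*s^3 + 5*s^2 + 4*s + 1)
Step 3. close the feedback loop around (D1*D2), (D3+D4) -> (6*s^3 + 15*s^2 + 12*s + 3)/(6*s^4 + 26*s^3 + 50*s^2 + 16*s - 2)
Step 4. add [(D1*D2)/(1-(D1*D2)*(D3+D4))], D5 (parallel) -> (12*s^5 + 52*s^4 + 72*s^3 - 59*s^2 - 42*s + 1)/(12*s^5 + 46*s^4 + 74*s^3 - 18*s^2 - 20*s + 2)
Evaluating the step-4 result (the overall T(s)) at s = 0 gives T(0) = 1/2.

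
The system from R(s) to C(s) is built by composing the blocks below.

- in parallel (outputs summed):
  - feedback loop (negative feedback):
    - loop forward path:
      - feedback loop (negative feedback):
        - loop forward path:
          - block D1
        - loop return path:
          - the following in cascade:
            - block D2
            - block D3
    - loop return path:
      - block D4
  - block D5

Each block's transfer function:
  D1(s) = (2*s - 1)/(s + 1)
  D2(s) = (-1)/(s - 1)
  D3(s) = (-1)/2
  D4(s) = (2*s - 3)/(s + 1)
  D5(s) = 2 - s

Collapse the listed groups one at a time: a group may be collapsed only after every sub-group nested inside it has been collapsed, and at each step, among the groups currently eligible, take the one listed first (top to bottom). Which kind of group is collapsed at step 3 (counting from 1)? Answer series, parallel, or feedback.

The answer is feedback.

Reasoning:
(1) reduce the series chain D2, D3
(2) feedback reduction of D1, (D2*D3)
(3) reduce the feedback loop with forward [D1/(1+D1*(D2*D3))] and return D4
(4) sum the parallel branches [[D1/(1+D1*(D2*D3))]/(1+[D1/(1+D1*(D2*D3))]*D4)], D5
Step 3: feedback.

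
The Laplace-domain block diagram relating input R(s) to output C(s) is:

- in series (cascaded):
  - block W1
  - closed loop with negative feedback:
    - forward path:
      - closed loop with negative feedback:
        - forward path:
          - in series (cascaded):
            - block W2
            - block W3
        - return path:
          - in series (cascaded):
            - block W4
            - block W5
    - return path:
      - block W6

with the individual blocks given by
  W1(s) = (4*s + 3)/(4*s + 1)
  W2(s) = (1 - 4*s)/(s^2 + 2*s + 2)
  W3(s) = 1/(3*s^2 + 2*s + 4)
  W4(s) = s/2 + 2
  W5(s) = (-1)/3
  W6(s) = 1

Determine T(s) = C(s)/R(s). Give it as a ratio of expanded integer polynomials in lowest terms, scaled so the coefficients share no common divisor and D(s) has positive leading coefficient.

First reduce the diagram to T(s).

[1] combine W2, W3 in series: (1 - 4*s)/(3*s^4 + 8*s^3 + 14*s^2 + 12*s + 8)
[2] series reduction of W4, W5: -s/6 - 2/3
[3] reduce the feedback loop with forward (W2*W3) and return (W4*W5): (6 - 24*s)/(18*s^4 + 48*s^3 + 88*s^2 + 87*s + 44)
[4] reduce the feedback loop with forward [(W2*W3)/(1+(W2*W3)*(W4*W5))] and return W6: (6 - 24*s)/(18*s^4 + 48*s^3 + 88*s^2 + 63*s + 50)
[5] multiply W1, [[(W2*W3)/(1+(W2*W3)*(W4*W5))]/(1+[(W2*W3)/(1+(W2*W3)*(W4*W5))]*W6)] (series) - this is the overall T(s), already in the required normalized form

Answer: (-96*s^2 - 48*s + 18)/(72*s^5 + 210*s^4 + 400*s^3 + 340*s^2 + 263*s + 50)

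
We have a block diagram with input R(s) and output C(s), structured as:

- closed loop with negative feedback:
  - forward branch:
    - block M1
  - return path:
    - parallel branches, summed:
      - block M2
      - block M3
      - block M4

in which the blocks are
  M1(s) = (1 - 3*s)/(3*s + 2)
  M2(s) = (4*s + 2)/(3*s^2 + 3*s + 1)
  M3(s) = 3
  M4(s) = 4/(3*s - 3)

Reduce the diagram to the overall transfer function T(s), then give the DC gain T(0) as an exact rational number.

First reduce the diagram to T(s).

(1) reduce the parallel group M2, M3, M4 -> (27*s^3 + 24*s^2 - 12*s - 11)/(9*s^3 - 6*s - 3)
(2) reduce the feedback loop with forward M1 and return (M2+M3+M4) -> (27*s^4 - 9*s^3 - 18*s^2 - 3*s + 3)/(54*s^4 + 27*s^3 - 42*s^2 + 17)
The step-2 result is T(s). Setting s = 0: T(0) = 3/17.

Answer: 3/17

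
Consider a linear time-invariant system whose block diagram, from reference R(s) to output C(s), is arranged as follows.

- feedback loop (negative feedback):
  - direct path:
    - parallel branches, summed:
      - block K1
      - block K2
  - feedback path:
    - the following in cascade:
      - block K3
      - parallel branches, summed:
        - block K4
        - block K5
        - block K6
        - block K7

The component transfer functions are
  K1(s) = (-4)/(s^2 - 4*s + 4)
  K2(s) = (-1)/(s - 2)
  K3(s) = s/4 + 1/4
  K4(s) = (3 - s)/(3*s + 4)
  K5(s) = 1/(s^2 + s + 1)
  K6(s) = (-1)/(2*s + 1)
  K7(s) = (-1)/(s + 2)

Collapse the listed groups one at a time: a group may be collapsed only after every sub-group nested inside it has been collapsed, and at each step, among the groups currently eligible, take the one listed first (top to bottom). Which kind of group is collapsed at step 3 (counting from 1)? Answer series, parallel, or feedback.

Step 1. parallel reduction of K1, K2
Step 2. combine K4, K5, K6, K7 in parallel
Step 3. multiply K3, (K4+K5+K6+K7) (series)
Step 4. reduce the feedback loop with forward (K1+K2) and return (K3*(K4+K5+K6+K7))
At step 3 the group reduced is series.

Final answer: series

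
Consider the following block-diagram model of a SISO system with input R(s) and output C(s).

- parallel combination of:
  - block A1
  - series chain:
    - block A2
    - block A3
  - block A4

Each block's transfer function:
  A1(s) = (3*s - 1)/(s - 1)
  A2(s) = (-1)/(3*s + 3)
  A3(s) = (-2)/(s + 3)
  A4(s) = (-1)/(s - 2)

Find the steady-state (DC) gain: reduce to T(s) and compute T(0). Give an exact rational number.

1. combine A2, A3 in series -> 2/(3*s^2 + 12*s + 9)
2. reduce the parallel group A1, (A2*A3), A4 -> (9*s^4 + 12*s^3 - 58*s^2 - 42*s + 31)/(3*s^4 + 3*s^3 - 21*s^2 - 3*s + 18)
Step 2 gives the overall T(s). Then T(0) = 31/18.

Final answer: 31/18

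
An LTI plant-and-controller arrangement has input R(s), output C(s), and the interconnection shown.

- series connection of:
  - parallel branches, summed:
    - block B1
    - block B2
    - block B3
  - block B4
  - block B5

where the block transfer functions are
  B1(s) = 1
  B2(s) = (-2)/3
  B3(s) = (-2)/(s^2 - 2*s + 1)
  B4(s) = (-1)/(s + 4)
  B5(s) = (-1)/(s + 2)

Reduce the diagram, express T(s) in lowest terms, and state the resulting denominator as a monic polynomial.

[1] parallel reduction of B1, B2, B3 -> (s^2 - 2*s - 5)/(3*s^2 - 6*s + 3)
[2] combine (B1+B2+B3), B4, B5 in series -> (s^2 - 2*s - 5)/(3*s^4 + 12*s^3 - 9*s^2 - 30*s + 24)
No further cancellation is possible in the step-2 result, so that is T(s). Its denominator becomes monic after dividing by the leading coefficient 3.

Answer: s^4 + 4*s^3 - 3*s^2 - 10*s + 8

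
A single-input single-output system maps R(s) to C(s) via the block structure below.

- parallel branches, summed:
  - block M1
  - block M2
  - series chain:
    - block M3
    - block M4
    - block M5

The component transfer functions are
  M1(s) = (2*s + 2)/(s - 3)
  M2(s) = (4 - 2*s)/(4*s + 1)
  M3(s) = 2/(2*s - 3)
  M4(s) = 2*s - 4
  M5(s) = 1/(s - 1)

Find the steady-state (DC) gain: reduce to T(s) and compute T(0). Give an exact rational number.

1. cascade M3, M4, M5 = (4*s - 8)/(2*s^2 - 5*s + 3)
2. sum the parallel branches M1, M2, (M3*M4*M5) = (12*s^4 + 26*s^3 - 178*s^2 + 186*s - 6)/(8*s^4 - 42*s^3 + 61*s^2 - 18*s - 9)
The step-2 result is T(s). Setting s = 0: T(0) = -6/(-9) = 2/3.

Answer: 2/3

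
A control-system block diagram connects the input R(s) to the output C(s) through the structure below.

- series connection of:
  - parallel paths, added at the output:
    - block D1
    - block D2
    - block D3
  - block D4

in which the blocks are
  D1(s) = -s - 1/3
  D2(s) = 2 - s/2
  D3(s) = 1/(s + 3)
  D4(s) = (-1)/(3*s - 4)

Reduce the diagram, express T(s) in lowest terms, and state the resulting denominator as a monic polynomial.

1. reduce the parallel group D1, D2, D3 gives (-9*s^2 - 17*s + 36)/(6*s + 18)
2. combine (D1+D2+D3), D4 in series gives (9*s^2 + 17*s - 36)/(18*s^2 + 30*s - 72)
No further cancellation is possible in the step-2 result, so that is T(s). Its denominator becomes monic after dividing by the leading coefficient 18.

Therefore the answer is s^2 + 5*s/3 - 4.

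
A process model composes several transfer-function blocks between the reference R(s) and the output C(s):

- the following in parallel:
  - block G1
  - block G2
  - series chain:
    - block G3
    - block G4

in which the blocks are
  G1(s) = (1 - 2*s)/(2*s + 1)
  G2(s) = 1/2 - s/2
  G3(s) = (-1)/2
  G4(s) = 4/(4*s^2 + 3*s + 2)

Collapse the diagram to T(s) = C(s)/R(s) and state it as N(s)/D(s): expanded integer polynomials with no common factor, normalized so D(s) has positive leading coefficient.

Answer: (-8*s^4 - 18*s^3 - s^2 - 5*s + 2)/(16*s^3 + 20*s^2 + 14*s + 4)

Working:
[1] series reduction of G3, G4, giving (-2)/(4*s^2 + 3*s + 2)
[2] reduce the parallel group G1, G2, (G3*G4) - this is the overall T(s), already in the required normalized form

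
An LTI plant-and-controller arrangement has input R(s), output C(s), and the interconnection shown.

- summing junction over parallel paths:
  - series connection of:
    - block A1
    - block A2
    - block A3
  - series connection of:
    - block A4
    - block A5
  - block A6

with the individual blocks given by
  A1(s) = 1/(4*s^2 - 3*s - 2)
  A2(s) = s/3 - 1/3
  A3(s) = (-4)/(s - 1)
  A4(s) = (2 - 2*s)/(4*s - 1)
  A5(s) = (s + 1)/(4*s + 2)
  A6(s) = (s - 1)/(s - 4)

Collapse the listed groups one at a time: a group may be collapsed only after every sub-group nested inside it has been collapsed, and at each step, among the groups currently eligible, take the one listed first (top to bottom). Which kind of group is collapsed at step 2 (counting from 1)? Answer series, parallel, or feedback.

Step 1 - multiply A1, A2, A3 (series)
Step 2 - multiply A4, A5 (series)
Step 3 - add (A1*A2*A3), (A4*A5), A6 (parallel)
The group at step 2 is a series group.

Therefore the answer is series.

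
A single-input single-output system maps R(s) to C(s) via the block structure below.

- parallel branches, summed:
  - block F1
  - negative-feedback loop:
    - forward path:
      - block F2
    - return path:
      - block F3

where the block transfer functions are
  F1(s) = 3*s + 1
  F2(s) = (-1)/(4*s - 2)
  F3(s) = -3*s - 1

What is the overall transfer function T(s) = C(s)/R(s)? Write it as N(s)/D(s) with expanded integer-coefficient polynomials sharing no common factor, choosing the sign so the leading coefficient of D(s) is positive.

First reduce the diagram to T(s).

Step 1: close the feedback loop around F2, F3 gives (-1)/(7*s - 1)
Step 2: sum the parallel branches F1, [F2/(1+F2*F3)], which is the overall transfer function T(s) = C(s)/R(s) in lowest terms

Answer: (21*s^2 + 4*s - 2)/(7*s - 1)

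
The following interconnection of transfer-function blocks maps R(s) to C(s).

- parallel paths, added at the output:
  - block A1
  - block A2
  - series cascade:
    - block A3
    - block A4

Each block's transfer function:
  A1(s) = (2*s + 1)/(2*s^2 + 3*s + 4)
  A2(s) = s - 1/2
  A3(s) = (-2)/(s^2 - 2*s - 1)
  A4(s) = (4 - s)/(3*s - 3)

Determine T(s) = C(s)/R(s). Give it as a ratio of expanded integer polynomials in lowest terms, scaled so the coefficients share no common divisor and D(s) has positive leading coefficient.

Step 1: cascade A3, A4 -> (2*s - 8)/(3*s^3 - 9*s^2 + 3*s + 3)
Step 2: reduce the parallel group A1, A2, (A3*A4): this yields T(s), and no further normalization is needed

Final answer: (12*s^6 - 24*s^5 + 3*s^4 - 55*s^3 + 37*s^2 - 11*s - 70)/(12*s^5 - 18*s^4 - 18*s^3 - 42*s^2 + 42*s + 24)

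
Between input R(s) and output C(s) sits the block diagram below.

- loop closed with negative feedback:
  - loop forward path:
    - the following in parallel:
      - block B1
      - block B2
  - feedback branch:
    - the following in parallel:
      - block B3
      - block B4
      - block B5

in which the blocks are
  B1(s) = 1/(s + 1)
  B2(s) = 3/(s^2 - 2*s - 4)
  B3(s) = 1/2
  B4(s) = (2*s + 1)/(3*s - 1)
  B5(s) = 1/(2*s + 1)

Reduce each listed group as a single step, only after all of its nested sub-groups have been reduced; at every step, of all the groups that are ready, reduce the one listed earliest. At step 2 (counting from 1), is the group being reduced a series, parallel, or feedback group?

Step 1. parallel reduction of B1, B2
Step 2. sum the parallel branches B3, B4, B5
Step 3. reduce the feedback loop with forward (B1+B2) and return (B3+B4+B5)
The group at step 2 is a parallel group.

Therefore the answer is parallel.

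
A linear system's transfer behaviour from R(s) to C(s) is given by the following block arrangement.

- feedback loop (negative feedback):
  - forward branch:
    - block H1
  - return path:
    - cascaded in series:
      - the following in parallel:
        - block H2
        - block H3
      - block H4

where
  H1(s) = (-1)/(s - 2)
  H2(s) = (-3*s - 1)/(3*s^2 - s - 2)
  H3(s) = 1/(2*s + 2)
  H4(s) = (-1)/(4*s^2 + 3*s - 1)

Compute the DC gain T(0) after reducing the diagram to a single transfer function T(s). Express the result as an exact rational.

The answer is 1/3.

Reasoning:
(1) add H2, H3 (parallel), giving (-3*s^2 - 9*s - 4)/(6*s^3 + 4*s^2 - 6*s - 4)
(2) combine (H2+H3), H4 in series, giving (3*s^2 + 9*s + 4)/(24*s^5 + 34*s^4 - 18*s^3 - 38*s^2 - 6*s + 4)
(3) feedback reduction of H1, ((H2+H3)*H4), giving (-24*s^5 - 34*s^4 + 18*s^3 + 38*s^2 + 6*s - 4)/(24*s^6 - 14*s^5 - 86*s^4 - 2*s^3 + 67*s^2 + 7*s - 12)
DC gain: substitute s = 0 into T(s) from step 3: T(0) = -4/(-12) = 1/3.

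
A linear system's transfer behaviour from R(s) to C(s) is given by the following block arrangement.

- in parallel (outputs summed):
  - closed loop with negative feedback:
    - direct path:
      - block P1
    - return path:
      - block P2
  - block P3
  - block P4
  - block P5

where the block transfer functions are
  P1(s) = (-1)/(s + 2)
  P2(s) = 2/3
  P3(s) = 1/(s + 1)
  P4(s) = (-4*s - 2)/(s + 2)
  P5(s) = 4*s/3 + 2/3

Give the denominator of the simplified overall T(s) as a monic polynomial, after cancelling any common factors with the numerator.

Step 1 - apply the feedback formula to P1, P2 gives (-3)/(3*s + 4)
Step 2 - add [P1/(1+P1*P2)], P3, P4, P5 (parallel) gives (12*s^4 + 22*s^3 - 4*s^2 - 19*s - 2)/(9*s^3 + 39*s^2 + 54*s + 24)
Step 2 gives the fully reduced T(s), with no common factor left to cancel. The denominator's leading coefficient is 9, so divide each of its coefficients by 9 to get the monic form.

Therefore the answer is s^3 + 13*s^2/3 + 6*s + 8/3.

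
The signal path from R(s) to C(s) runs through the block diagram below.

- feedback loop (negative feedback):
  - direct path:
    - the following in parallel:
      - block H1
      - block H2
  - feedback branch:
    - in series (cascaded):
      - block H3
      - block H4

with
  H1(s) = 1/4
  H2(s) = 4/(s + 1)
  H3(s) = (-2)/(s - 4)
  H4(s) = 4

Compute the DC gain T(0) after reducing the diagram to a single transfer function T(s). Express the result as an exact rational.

Answer: 17/38

Working:
Step 1 - combine H1, H2 in parallel gives (s + 17)/(4*s + 4)
Step 2 - reduce the series chain H3, H4 gives (-8)/(s - 4)
Step 3 - reduce the feedback loop with forward (H1+H2) and return (H3*H4) gives (s^2 + 13*s - 68)/(4*s^2 - 20*s - 152)
Evaluating the step-3 result (the overall T(s)) at s = 0 gives T(0) = -68/(-152) = 17/38.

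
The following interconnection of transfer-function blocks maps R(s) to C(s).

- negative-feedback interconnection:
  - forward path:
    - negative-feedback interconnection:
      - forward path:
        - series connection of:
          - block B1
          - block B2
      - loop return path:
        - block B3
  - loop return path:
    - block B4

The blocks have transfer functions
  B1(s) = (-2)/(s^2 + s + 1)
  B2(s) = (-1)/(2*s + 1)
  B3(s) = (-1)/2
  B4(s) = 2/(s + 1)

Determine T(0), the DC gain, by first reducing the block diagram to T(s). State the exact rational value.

Answer: 1/2

Working:
Step 1: cascade B1, B2 gives 2/(2*s^3 + 3*s^2 + 3*s + 1)
Step 2: collapse the loop ((B1*B2) forward, B3 return) gives 2/(2*s^3 + 3*s^2 + 3*s)
Step 3: apply the feedback formula to [(B1*B2)/(1+(B1*B2)*B3)], B4 gives (2*s + 2)/(2*s^4 + 5*s^3 + 6*s^2 + 3*s + 4)
Step 3 gives the overall T(s). Then T(0) = 2/4 = 1/2.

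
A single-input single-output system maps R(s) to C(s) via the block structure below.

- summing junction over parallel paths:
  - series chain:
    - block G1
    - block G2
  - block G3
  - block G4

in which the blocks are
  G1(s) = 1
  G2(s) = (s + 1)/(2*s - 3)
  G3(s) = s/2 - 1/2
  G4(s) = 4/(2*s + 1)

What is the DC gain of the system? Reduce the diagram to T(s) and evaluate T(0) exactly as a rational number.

Answer: 19/6

Working:
[1] multiply G1, G2 (series): (s + 1)/(2*s - 3)
[2] combine (G1*G2), G3, G4 in parallel: (4*s^3 - 4*s^2 + 23*s - 19)/(8*s^2 - 8*s - 6)
Evaluating the step-2 result (the overall T(s)) at s = 0 gives T(0) = -19/(-6) = 19/6.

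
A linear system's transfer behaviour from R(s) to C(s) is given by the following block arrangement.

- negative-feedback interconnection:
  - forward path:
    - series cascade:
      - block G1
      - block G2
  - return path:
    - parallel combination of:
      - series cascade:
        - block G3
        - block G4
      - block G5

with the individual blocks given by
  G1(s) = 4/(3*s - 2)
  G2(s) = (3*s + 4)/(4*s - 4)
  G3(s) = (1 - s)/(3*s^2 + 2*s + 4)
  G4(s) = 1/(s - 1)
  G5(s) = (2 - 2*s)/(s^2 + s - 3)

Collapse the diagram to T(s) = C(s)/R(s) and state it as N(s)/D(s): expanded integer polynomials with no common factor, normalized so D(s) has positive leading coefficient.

(1) combine G1, G2 in series = (3*s + 4)/(3*s^2 - 5*s + 2)
(2) series reduction of G3, G4 = (-1)/(3*s^2 + 2*s + 4)
(3) combine (G3*G4), G5 in parallel = (-6*s^3 + s^2 - 5*s + 11)/(3*s^4 + 5*s^3 - 3*s^2 - 2*s - 12)
(4) collapse the loop ((G1*G2) forward, ((G3*G4)+G5) return); the result is T(s) itself (integer coefficients, no common factor, positive leading denominator coefficient)

Answer: (9*s^5 + 27*s^4 + 11*s^3 - 18*s^2 - 44*s - 48)/(9*s^6 - 46*s^4 - 2*s^3 - 43*s^2 + 69*s + 20)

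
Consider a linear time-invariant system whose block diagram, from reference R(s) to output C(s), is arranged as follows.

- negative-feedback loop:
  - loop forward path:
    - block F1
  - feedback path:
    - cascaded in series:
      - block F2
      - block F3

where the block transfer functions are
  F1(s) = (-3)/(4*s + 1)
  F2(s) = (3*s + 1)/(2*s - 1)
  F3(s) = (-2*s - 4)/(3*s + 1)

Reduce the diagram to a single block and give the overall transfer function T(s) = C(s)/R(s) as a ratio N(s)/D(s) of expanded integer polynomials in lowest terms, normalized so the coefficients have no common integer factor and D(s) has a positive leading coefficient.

[1] reduce the series chain F2, F3; result (-2*s - 4)/(2*s - 1)
[2] feedback reduction of F1, (F2*F3) - this is the overall T(s), already in the required normalized form

Hence the answer: (3 - 6*s)/(8*s^2 + 4*s + 11)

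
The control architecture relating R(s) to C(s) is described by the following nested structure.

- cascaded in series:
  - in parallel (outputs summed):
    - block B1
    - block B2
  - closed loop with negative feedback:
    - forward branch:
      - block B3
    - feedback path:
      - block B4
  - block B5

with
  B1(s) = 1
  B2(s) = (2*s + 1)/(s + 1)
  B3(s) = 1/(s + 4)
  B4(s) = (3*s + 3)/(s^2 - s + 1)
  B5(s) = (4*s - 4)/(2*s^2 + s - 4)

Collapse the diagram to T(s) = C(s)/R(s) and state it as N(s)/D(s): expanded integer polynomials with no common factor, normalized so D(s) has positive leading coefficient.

Reducing step by step:

Step 1: add B1, B2 (parallel) gives (3*s + 2)/(s + 1)
Step 2: feedback reduction of B3, B4 gives (s^2 - s + 1)/(s^3 + 3*s^2 + 7)
Step 3: series reduction of (B1+B2), [B3/(1+B3*B4)], B5; the result is T(s) itself (integer coefficients, no common factor, positive leading denominator coefficient)

Answer: (12*s^4 - 16*s^3 + 8*s^2 + 4*s - 8)/(2*s^6 + 9*s^5 + 6*s^4 + s^3 + 9*s^2 - 21*s - 28)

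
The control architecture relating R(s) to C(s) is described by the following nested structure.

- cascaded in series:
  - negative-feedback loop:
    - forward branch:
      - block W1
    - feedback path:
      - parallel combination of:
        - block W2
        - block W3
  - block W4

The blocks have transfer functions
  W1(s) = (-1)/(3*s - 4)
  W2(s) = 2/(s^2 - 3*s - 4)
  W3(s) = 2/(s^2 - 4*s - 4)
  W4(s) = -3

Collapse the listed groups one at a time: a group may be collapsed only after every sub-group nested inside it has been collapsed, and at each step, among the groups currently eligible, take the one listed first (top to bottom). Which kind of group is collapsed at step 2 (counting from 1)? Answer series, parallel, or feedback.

The answer is feedback.

Reasoning:
[1] add W2, W3 (parallel)
[2] reduce the feedback loop with forward W1 and return (W2+W3)
[3] reduce the series chain [W1/(1+W1*(W2+W3))], W4
The group at step 2 is a feedback group.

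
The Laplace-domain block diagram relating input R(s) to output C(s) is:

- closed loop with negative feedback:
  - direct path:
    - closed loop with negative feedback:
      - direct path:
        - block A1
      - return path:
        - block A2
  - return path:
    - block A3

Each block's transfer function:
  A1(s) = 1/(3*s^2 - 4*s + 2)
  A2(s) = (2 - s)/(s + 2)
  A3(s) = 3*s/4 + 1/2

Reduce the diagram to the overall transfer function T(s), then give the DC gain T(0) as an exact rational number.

Answer: 2/7

Working:
Step 1: apply the feedback formula to A1, A2, giving (s + 2)/(3*s^3 + 2*s^2 - 7*s + 6)
Step 2: feedback reduction of [A1/(1+A1*A2)], A3, giving (4*s + 8)/(12*s^3 + 11*s^2 - 20*s + 28)
Step 2 gives the overall T(s). Then T(0) = 8/28 = 2/7.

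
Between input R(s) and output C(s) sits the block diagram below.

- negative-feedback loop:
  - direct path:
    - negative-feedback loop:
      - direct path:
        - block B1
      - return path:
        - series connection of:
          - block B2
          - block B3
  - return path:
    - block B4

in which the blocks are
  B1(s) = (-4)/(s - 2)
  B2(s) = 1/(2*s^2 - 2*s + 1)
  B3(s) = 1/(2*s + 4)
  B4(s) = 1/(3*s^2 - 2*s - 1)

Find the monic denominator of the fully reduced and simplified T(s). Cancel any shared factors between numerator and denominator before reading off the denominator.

The answer is s^6 - 5*s^5/3 - 19*s^4/6 + 16*s^3/3 - 35*s^2/6 + 8*s/3 - 1/3.

Reasoning:
Step 1. combine B2, B3 in series gives 1/(4*s^3 + 4*s^2 - 6*s + 4)
Step 2. feedback reduction of B1, (B2*B3) gives (-8*s^3 - 8*s^2 + 12*s - 8)/(2*s^4 - 2*s^3 - 7*s^2 + 8*s - 6)
Step 3. apply the feedback formula to [B1/(1+B1*(B2*B3))], B4 gives (-24*s^5 - 8*s^4 + 60*s^3 - 40*s^2 + 4*s + 8)/(6*s^6 - 10*s^5 - 19*s^4 + 32*s^3 - 35*s^2 + 16*s - 2)
That last expression is T(s), already simplified. Scaling its denominator by 1/6 (the reciprocal of the leading coefficient) yields the monic denominator.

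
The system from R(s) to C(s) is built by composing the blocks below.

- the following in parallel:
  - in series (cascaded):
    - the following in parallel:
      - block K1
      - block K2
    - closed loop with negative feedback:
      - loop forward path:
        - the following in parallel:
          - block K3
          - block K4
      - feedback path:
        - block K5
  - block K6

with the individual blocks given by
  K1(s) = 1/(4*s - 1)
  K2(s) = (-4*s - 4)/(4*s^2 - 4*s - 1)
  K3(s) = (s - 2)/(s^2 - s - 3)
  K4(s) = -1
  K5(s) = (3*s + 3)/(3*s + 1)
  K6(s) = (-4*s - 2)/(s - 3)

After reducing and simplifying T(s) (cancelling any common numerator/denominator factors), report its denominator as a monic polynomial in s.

(1) reduce the parallel group K1, K2 gives (-12*s^2 - 16*s + 3)/(16*s^3 - 20*s^2 + 1)
(2) reduce the parallel group K3, K4 gives (-s^2 + 2*s + 1)/(s^2 - s - 3)
(3) close the feedback loop around (K3+K4), K5 gives (-3*s^3 + 5*s^2 + 5*s + 1)/(s^2 - s)
(4) combine (K1+K2), [(K3+K4)/(1+(K3+K4)*K5)] in series gives (36*s^5 - 12*s^4 - 149*s^3 - 77*s^2 - s + 3)/(16*s^5 - 36*s^4 + 20*s^3 + s^2 - s)
(5) sum the parallel branches ((K1+K2)*[(K3+K4)/(1+(K3+K4)*K5)]), K6 gives (-28*s^6 - 8*s^5 - 121*s^4 + 326*s^3 + 232*s^2 + 8*s - 9)/(16*s^6 - 84*s^5 + 128*s^4 - 59*s^3 - 4*s^2 + 3*s)
T(s) is the step-5 result (common factors already cancelled). Leading coefficient of the denominator: 16. Divide through by 16 for the monic polynomial.

Answer: s^6 - 21*s^5/4 + 8*s^4 - 59*s^3/16 - s^2/4 + 3*s/16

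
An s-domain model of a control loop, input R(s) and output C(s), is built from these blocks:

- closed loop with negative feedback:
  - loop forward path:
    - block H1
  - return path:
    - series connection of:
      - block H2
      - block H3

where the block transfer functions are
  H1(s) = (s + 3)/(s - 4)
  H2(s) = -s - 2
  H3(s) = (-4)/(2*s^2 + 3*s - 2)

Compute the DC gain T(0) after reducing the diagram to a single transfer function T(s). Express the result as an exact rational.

Step 1. multiply H2, H3 (series) -> 4/(2*s - 1)
Step 2. close the feedback loop around H1, (H2*H3) -> (2*s^2 + 5*s - 3)/(2*s^2 - 5*s + 16)
The step-2 result is T(s). Setting s = 0: T(0) = -3/16.

Final answer: -3/16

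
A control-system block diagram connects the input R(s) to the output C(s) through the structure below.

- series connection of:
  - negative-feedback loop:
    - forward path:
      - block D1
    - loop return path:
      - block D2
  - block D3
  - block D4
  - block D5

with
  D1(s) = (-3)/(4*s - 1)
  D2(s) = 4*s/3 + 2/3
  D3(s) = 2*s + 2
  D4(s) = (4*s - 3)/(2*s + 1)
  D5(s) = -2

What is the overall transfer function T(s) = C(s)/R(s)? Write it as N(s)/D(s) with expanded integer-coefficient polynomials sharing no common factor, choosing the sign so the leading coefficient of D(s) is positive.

1. close the feedback loop around D1, D2; result 1
2. reduce the series chain [D1/(1+D1*D2)], D3, D4, D5, giving the overall T(s)

Therefore the answer is (-16*s^2 - 4*s + 12)/(2*s + 1).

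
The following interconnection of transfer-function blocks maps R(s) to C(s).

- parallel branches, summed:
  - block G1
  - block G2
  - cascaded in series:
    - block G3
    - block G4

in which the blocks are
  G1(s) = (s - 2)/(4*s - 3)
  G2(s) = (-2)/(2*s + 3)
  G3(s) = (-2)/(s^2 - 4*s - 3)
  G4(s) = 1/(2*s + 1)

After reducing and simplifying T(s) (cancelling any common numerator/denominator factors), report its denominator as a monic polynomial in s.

Step 1 - multiply G3, G4 (series): (-2)/(2*s^3 - 7*s^2 - 10*s - 3)
Step 2 - parallel reduction of G1, G2, (G3*G4): (4*s^5 - 32*s^4 + 43*s^3 + 68*s^2 + 15*s + 18)/(16*s^5 - 44*s^4 - 140*s^3 - 21*s^2 + 72*s + 27)
T(s) is the step-2 result (common factors already cancelled). Leading coefficient of the denominator: 16. Divide through by 16 for the monic polynomial.

Final answer: s^5 - 11*s^4/4 - 35*s^3/4 - 21*s^2/16 + 9*s/2 + 27/16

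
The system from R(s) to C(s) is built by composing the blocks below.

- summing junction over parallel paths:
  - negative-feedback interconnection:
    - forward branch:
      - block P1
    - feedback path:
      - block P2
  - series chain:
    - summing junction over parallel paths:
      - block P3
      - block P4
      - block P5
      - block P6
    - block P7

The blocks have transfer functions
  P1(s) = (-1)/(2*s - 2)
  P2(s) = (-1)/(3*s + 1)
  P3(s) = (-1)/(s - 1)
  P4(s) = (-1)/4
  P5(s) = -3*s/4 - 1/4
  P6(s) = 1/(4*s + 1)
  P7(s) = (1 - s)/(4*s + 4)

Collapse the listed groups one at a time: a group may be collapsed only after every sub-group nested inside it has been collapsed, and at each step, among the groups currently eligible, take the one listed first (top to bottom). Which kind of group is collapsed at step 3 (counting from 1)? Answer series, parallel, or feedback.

Reducing step by step:

[1] reduce the feedback loop with forward P1 and return P2
[2] reduce the parallel group P3, P4, P5, P6
[3] combine (P3+P4+P5+P6), P7 in series
[4] combine [P1/(1+P1*P2)], ((P3+P4+P5+P6)*P7) in parallel
The group at step 3 is a series group.

Answer: series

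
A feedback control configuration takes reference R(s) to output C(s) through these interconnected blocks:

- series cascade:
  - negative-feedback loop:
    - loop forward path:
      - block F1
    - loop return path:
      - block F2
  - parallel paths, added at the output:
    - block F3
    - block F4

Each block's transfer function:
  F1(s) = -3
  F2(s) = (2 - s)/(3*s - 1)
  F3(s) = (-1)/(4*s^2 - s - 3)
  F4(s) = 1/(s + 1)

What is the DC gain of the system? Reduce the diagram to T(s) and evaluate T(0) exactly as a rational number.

(1) close the feedback loop around F1, F2 = (3 - 9*s)/(6*s - 7)
(2) reduce the parallel group F3, F4 = (4*s^2 - 2*s - 4)/(4*s^3 + 3*s^2 - 4*s - 3)
(3) combine [F1/(1+F1*F2)], (F3+F4) in series = (-36*s^3 + 30*s^2 + 30*s - 12)/(24*s^4 - 10*s^3 - 45*s^2 + 10*s + 21)
Evaluating the step-3 result (the overall T(s)) at s = 0 gives T(0) = -12/21 = -4/7.

Answer: -4/7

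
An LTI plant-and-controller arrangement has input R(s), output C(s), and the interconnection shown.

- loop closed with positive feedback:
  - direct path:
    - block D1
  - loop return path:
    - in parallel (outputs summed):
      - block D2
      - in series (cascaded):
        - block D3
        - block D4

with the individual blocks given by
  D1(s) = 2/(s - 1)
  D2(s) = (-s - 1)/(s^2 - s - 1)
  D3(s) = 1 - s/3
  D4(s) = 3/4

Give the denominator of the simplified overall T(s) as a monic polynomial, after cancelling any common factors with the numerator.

Step 1 - combine D3, D4 in series, giving 3/4 - s/4
Step 2 - sum the parallel branches D2, (D3*D4), giving (-s^3 + 4*s^2 - 6*s - 7)/(4*s^2 - 4*s - 4)
Step 3 - collapse the loop (D1 forward, (D2+(D3*D4)) return), giving (4*s^2 - 4*s - 4)/(3*s^3 - 8*s^2 + 6*s + 9)
Step 3 gives the fully reduced T(s), with no common factor left to cancel. The denominator's leading coefficient is 3, so divide each of its coefficients by 3 to get the monic form.

Therefore the answer is s^3 - 8*s^2/3 + 2*s + 3.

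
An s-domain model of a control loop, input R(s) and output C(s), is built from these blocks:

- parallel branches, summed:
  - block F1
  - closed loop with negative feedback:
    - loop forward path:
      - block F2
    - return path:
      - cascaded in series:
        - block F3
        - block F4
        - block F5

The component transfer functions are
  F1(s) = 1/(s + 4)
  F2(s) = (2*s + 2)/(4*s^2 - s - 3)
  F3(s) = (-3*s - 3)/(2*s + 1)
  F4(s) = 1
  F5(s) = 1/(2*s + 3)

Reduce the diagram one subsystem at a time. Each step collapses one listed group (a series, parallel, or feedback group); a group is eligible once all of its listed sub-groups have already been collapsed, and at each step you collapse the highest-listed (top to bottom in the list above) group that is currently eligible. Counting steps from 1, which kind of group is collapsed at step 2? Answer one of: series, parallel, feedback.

The answer is feedback.

Reasoning:
1. reduce the series chain F3, F4, F5
2. reduce the feedback loop with forward F2 and return (F3*F4*F5)
3. add F1, [F2/(1+F2*(F3*F4*F5))] (parallel)
At step 2 the group reduced is feedback.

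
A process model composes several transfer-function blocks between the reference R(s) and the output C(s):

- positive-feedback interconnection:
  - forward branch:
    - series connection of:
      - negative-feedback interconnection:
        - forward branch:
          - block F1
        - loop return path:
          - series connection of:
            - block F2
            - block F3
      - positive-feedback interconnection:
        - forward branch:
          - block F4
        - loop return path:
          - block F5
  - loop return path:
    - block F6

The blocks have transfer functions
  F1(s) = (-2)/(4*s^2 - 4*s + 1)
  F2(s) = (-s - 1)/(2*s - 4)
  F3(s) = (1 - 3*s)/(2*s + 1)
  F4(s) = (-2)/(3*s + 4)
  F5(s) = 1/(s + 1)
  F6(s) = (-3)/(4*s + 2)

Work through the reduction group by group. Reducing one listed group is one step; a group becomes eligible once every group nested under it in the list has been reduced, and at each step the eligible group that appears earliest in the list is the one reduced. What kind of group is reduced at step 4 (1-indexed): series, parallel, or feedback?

The answer is series.

Reasoning:
Step 1: reduce the series chain F2, F3
Step 2: collapse the loop (F1 forward, (F2*F3) return)
Step 3: collapse the loop (F4 forward, F5 return)
Step 4: multiply [F1/(1+F1*(F2*F3))], [F4/(1-F4*F5)] (series)
Step 5: close the feedback loop around ([F1/(1+F1*(F2*F3))]*[F4/(1-F4*F5)]), F6
The group at step 4 is a series group.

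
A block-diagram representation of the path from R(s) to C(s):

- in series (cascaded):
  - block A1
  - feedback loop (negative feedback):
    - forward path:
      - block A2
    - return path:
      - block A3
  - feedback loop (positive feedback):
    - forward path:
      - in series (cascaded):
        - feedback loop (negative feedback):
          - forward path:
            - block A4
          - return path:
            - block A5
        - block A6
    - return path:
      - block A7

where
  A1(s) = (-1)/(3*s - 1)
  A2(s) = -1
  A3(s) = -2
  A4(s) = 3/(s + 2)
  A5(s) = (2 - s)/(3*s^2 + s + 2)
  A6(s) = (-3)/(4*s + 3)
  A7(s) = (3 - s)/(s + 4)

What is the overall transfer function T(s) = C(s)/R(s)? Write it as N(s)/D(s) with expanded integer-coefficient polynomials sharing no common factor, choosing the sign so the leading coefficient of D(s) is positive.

First reduce the diagram to T(s).

[1] apply the feedback formula to A2, A3, giving (-1)/3
[2] close the feedback loop around A4, A5, giving (9*s^2 + 3*s + 6)/(3*s^3 + 7*s^2 + s + 10)
[3] reduce the series chain [A4/(1+A4*A5)], A6, giving (-27*s^2 - 9*s - 18)/(12*s^4 + 37*s^3 + 25*s^2 + 43*s + 30)
[4] reduce the feedback loop with forward ([A4/(1+A4*A5)]*A6) and return A7, giving (-27*s^3 - 117*s^2 - 54*s - 72)/(12*s^5 + 85*s^4 + 146*s^3 + 215*s^2 + 211*s + 174)
[5] reduce the series chain A1, [A2/(1+A2*A3)], [([A4/(1+A4*A5)]*A6)/(1-([A4/(1+A4*A5)]*A6)*A7)], which is the overall transfer function T(s) = C(s)/R(s) in lowest terms

Answer: (-9*s^3 - 39*s^2 - 18*s - 24)/(36*s^6 + 243*s^5 + 353*s^4 + 499*s^3 + 418*s^2 + 311*s - 174)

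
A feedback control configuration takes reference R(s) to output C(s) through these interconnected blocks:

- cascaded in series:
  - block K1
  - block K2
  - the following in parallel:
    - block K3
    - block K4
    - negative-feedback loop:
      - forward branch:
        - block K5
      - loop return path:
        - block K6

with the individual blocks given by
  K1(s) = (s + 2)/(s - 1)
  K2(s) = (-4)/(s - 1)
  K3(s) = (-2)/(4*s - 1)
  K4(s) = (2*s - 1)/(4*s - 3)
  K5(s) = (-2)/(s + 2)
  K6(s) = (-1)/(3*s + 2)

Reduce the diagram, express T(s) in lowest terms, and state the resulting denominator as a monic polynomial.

Step 1. close the feedback loop around K5, K6 = (-6*s - 4)/(3*s^2 + 8*s + 6)
Step 2. add K3, K4, [K5/(1+K5*K6)] (parallel) = (24*s^4 - 74*s^3 - 11*s^2 + 18*s + 30)/(48*s^4 + 80*s^3 - 23*s^2 - 72*s + 18)
Step 3. multiply K1, K2, (K3+K4+[K5/(1+K5*K6)]) (series) = (-96*s^5 + 104*s^4 + 636*s^3 + 16*s^2 - 264*s - 240)/(48*s^6 - 16*s^5 - 135*s^4 + 54*s^3 + 139*s^2 - 108*s + 18)
Step 3 gives the fully reduced T(s), with no common factor left to cancel. The denominator's leading coefficient is 48, so divide each of its coefficients by 48 to get the monic form.

Hence the answer: s^6 - s^5/3 - 45*s^4/16 + 9*s^3/8 + 139*s^2/48 - 9*s/4 + 3/8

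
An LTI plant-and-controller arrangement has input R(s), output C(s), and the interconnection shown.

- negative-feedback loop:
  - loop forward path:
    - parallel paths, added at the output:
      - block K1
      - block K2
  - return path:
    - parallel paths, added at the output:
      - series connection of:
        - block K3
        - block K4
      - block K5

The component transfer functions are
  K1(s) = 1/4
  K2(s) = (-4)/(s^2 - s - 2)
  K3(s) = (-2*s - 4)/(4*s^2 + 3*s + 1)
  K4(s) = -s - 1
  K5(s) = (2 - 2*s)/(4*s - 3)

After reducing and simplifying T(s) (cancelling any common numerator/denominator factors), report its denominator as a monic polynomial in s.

Reducing step by step:

Step 1. combine K1, K2 in parallel, giving (s^2 - s - 18)/(4*s^2 - 4*s - 8)
Step 2. reduce the series chain K3, K4, giving (2*s^2 + 6*s + 4)/(4*s^2 + 3*s + 1)
Step 3. sum the parallel branches (K3*K4), K5, giving (20*s^2 + 2*s - 10)/(16*s^3 - 5*s - 3)
Step 4. apply the feedback formula to (K1+K2), ((K3*K4)+K5), giving (16*s^5 - 16*s^4 - 293*s^3 + 2*s^2 + 93*s + 54)/(64*s^5 - 44*s^4 - 166*s^3 - 364*s^2 + 26*s + 204)
Step 4 gives the fully reduced T(s), with no common factor left to cancel. The denominator's leading coefficient is 64, so divide each of its coefficients by 64 to get the monic form.

Answer: s^5 - 11*s^4/16 - 83*s^3/32 - 91*s^2/16 + 13*s/32 + 51/16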